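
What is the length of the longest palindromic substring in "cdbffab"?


Input: "cdbffab"
Checking substrings for palindromes:
  [3:5] "ff" (len 2) => palindrome
Longest palindromic substring: "ff" with length 2

2


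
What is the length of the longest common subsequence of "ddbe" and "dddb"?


LCS of "ddbe" and "dddb"
DP table:
           d    d    d    b
      0    0    0    0    0
  d   0    1    1    1    1
  d   0    1    2    2    2
  b   0    1    2    2    3
  e   0    1    2    2    3
LCS length = dp[4][4] = 3

3


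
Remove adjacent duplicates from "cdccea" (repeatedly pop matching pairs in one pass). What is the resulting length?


Input: cdccea
Stack-based adjacent duplicate removal:
  Read 'c': push. Stack: c
  Read 'd': push. Stack: cd
  Read 'c': push. Stack: cdc
  Read 'c': matches stack top 'c' => pop. Stack: cd
  Read 'e': push. Stack: cde
  Read 'a': push. Stack: cdea
Final stack: "cdea" (length 4)

4


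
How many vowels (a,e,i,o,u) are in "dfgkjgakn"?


Input: dfgkjgakn
Checking each character:
  'd' at position 0: consonant
  'f' at position 1: consonant
  'g' at position 2: consonant
  'k' at position 3: consonant
  'j' at position 4: consonant
  'g' at position 5: consonant
  'a' at position 6: vowel (running total: 1)
  'k' at position 7: consonant
  'n' at position 8: consonant
Total vowels: 1

1


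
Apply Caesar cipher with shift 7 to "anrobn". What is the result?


Caesar cipher: shift "anrobn" by 7
  'a' (pos 0) + 7 = pos 7 = 'h'
  'n' (pos 13) + 7 = pos 20 = 'u'
  'r' (pos 17) + 7 = pos 24 = 'y'
  'o' (pos 14) + 7 = pos 21 = 'v'
  'b' (pos 1) + 7 = pos 8 = 'i'
  'n' (pos 13) + 7 = pos 20 = 'u'
Result: huyviu

huyviu


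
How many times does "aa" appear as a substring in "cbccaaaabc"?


Searching for "aa" in "cbccaaaabc"
Scanning each position:
  Position 0: "cb" => no
  Position 1: "bc" => no
  Position 2: "cc" => no
  Position 3: "ca" => no
  Position 4: "aa" => MATCH
  Position 5: "aa" => MATCH
  Position 6: "aa" => MATCH
  Position 7: "ab" => no
  Position 8: "bc" => no
Total occurrences: 3

3


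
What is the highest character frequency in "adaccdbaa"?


Input: adaccdbaa
Character counts:
  'a': 4
  'b': 1
  'c': 2
  'd': 2
Maximum frequency: 4

4


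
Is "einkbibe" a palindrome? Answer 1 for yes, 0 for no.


Input: einkbibe
Reversed: ebibknie
  Compare pos 0 ('e') with pos 7 ('e'): match
  Compare pos 1 ('i') with pos 6 ('b'): MISMATCH
  Compare pos 2 ('n') with pos 5 ('i'): MISMATCH
  Compare pos 3 ('k') with pos 4 ('b'): MISMATCH
Result: not a palindrome

0


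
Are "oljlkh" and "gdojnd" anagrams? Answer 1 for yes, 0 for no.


Strings: "oljlkh", "gdojnd"
Sorted first:  hjkllo
Sorted second: ddgjno
Differ at position 0: 'h' vs 'd' => not anagrams

0


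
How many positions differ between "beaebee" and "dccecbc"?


Comparing "beaebee" and "dccecbc" position by position:
  Position 0: 'b' vs 'd' => DIFFER
  Position 1: 'e' vs 'c' => DIFFER
  Position 2: 'a' vs 'c' => DIFFER
  Position 3: 'e' vs 'e' => same
  Position 4: 'b' vs 'c' => DIFFER
  Position 5: 'e' vs 'b' => DIFFER
  Position 6: 'e' vs 'c' => DIFFER
Positions that differ: 6

6


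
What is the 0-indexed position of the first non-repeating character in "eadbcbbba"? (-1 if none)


Input: eadbcbbba
Character frequencies:
  'a': 2
  'b': 4
  'c': 1
  'd': 1
  'e': 1
Scanning left to right for freq == 1:
  Position 0 ('e'): unique! => answer = 0

0


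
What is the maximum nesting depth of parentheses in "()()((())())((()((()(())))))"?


Input: "()()((())())((()((()(())))))"
Tracking depth:
  Position 0 '(': depth becomes 1
  Position 1 ')': depth becomes 0
  Position 2 '(': depth becomes 1
  Position 3 ')': depth becomes 0
  Position 4 '(': depth becomes 1
  Position 5 '(': depth becomes 2
  Position 6 '(': depth becomes 3
  Position 7 ')': depth becomes 2
  Position 8 ')': depth becomes 1
  Position 9 '(': depth becomes 2
  Position 10 ')': depth becomes 1
  Position 11 ')': depth becomes 0
  Position 12 '(': depth becomes 1
  Position 13 '(': depth becomes 2
  Position 14 '(': depth becomes 3
  Position 15 ')': depth becomes 2
  Position 16 '(': depth becomes 3
  Position 17 '(': depth becomes 4
  Position 18 '(': depth becomes 5
  Position 19 ')': depth becomes 4
  Position 20 '(': depth becomes 5
  Position 21 '(': depth becomes 6
  Position 22 ')': depth becomes 5
  Position 23 ')': depth becomes 4
  Position 24 ')': depth becomes 3
  Position 25 ')': depth becomes 2
  Position 26 ')': depth becomes 1
  Position 27 ')': depth becomes 0
Maximum depth reached: 6

6


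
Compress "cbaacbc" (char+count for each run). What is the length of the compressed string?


Input: cbaacbc
Runs:
  'c' x 1 => "c1"
  'b' x 1 => "b1"
  'a' x 2 => "a2"
  'c' x 1 => "c1"
  'b' x 1 => "b1"
  'c' x 1 => "c1"
Compressed: "c1b1a2c1b1c1"
Compressed length: 12

12


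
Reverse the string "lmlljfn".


Input: lmlljfn
Reading characters right to left:
  Position 6: 'n'
  Position 5: 'f'
  Position 4: 'j'
  Position 3: 'l'
  Position 2: 'l'
  Position 1: 'm'
  Position 0: 'l'
Reversed: nfjllml

nfjllml


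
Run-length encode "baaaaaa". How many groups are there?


Input: baaaaaa
Scanning for consecutive runs:
  Group 1: 'b' x 1 (positions 0-0)
  Group 2: 'a' x 6 (positions 1-6)
Total groups: 2

2


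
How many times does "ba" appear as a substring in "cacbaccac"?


Searching for "ba" in "cacbaccac"
Scanning each position:
  Position 0: "ca" => no
  Position 1: "ac" => no
  Position 2: "cb" => no
  Position 3: "ba" => MATCH
  Position 4: "ac" => no
  Position 5: "cc" => no
  Position 6: "ca" => no
  Position 7: "ac" => no
Total occurrences: 1

1


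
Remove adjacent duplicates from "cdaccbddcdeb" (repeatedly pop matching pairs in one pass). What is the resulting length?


Input: cdaccbddcdeb
Stack-based adjacent duplicate removal:
  Read 'c': push. Stack: c
  Read 'd': push. Stack: cd
  Read 'a': push. Stack: cda
  Read 'c': push. Stack: cdac
  Read 'c': matches stack top 'c' => pop. Stack: cda
  Read 'b': push. Stack: cdab
  Read 'd': push. Stack: cdabd
  Read 'd': matches stack top 'd' => pop. Stack: cdab
  Read 'c': push. Stack: cdabc
  Read 'd': push. Stack: cdabcd
  Read 'e': push. Stack: cdabcde
  Read 'b': push. Stack: cdabcdeb
Final stack: "cdabcdeb" (length 8)

8


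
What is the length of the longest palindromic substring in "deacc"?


Input: "deacc"
Checking substrings for palindromes:
  [3:5] "cc" (len 2) => palindrome
Longest palindromic substring: "cc" with length 2

2


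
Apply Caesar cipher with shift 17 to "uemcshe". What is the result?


Caesar cipher: shift "uemcshe" by 17
  'u' (pos 20) + 17 = pos 11 = 'l'
  'e' (pos 4) + 17 = pos 21 = 'v'
  'm' (pos 12) + 17 = pos 3 = 'd'
  'c' (pos 2) + 17 = pos 19 = 't'
  's' (pos 18) + 17 = pos 9 = 'j'
  'h' (pos 7) + 17 = pos 24 = 'y'
  'e' (pos 4) + 17 = pos 21 = 'v'
Result: lvdtjyv

lvdtjyv


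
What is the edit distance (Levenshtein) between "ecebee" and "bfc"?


Computing edit distance: "ecebee" -> "bfc"
DP table:
           b    f    c
      0    1    2    3
  e   1    1    2    3
  c   2    2    2    2
  e   3    3    3    3
  b   4    3    4    4
  e   5    4    4    5
  e   6    5    5    5
Edit distance = dp[6][3] = 5

5


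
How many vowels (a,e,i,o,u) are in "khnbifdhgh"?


Input: khnbifdhgh
Checking each character:
  'k' at position 0: consonant
  'h' at position 1: consonant
  'n' at position 2: consonant
  'b' at position 3: consonant
  'i' at position 4: vowel (running total: 1)
  'f' at position 5: consonant
  'd' at position 6: consonant
  'h' at position 7: consonant
  'g' at position 8: consonant
  'h' at position 9: consonant
Total vowels: 1

1


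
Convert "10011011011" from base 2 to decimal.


Input: "10011011011" in base 2
Positional expansion:
  Digit '1' (value 1) x 2^10 = 1024
  Digit '0' (value 0) x 2^9 = 0
  Digit '0' (value 0) x 2^8 = 0
  Digit '1' (value 1) x 2^7 = 128
  Digit '1' (value 1) x 2^6 = 64
  Digit '0' (value 0) x 2^5 = 0
  Digit '1' (value 1) x 2^4 = 16
  Digit '1' (value 1) x 2^3 = 8
  Digit '0' (value 0) x 2^2 = 0
  Digit '1' (value 1) x 2^1 = 2
  Digit '1' (value 1) x 2^0 = 1
Sum = 1243

1243


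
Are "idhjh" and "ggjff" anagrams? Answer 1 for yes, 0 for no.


Strings: "idhjh", "ggjff"
Sorted first:  dhhij
Sorted second: ffggj
Differ at position 0: 'd' vs 'f' => not anagrams

0


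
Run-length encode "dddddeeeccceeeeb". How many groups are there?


Input: dddddeeeccceeeeb
Scanning for consecutive runs:
  Group 1: 'd' x 5 (positions 0-4)
  Group 2: 'e' x 3 (positions 5-7)
  Group 3: 'c' x 3 (positions 8-10)
  Group 4: 'e' x 4 (positions 11-14)
  Group 5: 'b' x 1 (positions 15-15)
Total groups: 5

5


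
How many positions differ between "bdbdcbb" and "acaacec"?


Comparing "bdbdcbb" and "acaacec" position by position:
  Position 0: 'b' vs 'a' => DIFFER
  Position 1: 'd' vs 'c' => DIFFER
  Position 2: 'b' vs 'a' => DIFFER
  Position 3: 'd' vs 'a' => DIFFER
  Position 4: 'c' vs 'c' => same
  Position 5: 'b' vs 'e' => DIFFER
  Position 6: 'b' vs 'c' => DIFFER
Positions that differ: 6

6


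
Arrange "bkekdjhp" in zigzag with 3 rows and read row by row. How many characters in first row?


Zigzag "bkekdjhp" into 3 rows:
Placing characters:
  'b' => row 0
  'k' => row 1
  'e' => row 2
  'k' => row 1
  'd' => row 0
  'j' => row 1
  'h' => row 2
  'p' => row 1
Rows:
  Row 0: "bd"
  Row 1: "kkjp"
  Row 2: "eh"
First row length: 2

2


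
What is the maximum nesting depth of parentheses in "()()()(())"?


Input: "()()()(())"
Tracking depth:
  Position 0 '(': depth becomes 1
  Position 1 ')': depth becomes 0
  Position 2 '(': depth becomes 1
  Position 3 ')': depth becomes 0
  Position 4 '(': depth becomes 1
  Position 5 ')': depth becomes 0
  Position 6 '(': depth becomes 1
  Position 7 '(': depth becomes 2
  Position 8 ')': depth becomes 1
  Position 9 ')': depth becomes 0
Maximum depth reached: 2

2


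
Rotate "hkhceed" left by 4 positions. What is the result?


Input: "hkhceed", rotate left by 4
First 4 characters: "hkhc"
Remaining characters: "eed"
Concatenate remaining + first: "eed" + "hkhc" = "eedhkhc"

eedhkhc


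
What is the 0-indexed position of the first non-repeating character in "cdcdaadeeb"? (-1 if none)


Input: cdcdaadeeb
Character frequencies:
  'a': 2
  'b': 1
  'c': 2
  'd': 3
  'e': 2
Scanning left to right for freq == 1:
  Position 0 ('c'): freq=2, skip
  Position 1 ('d'): freq=3, skip
  Position 2 ('c'): freq=2, skip
  Position 3 ('d'): freq=3, skip
  Position 4 ('a'): freq=2, skip
  Position 5 ('a'): freq=2, skip
  Position 6 ('d'): freq=3, skip
  Position 7 ('e'): freq=2, skip
  Position 8 ('e'): freq=2, skip
  Position 9 ('b'): unique! => answer = 9

9


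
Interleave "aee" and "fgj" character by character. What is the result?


Interleaving "aee" and "fgj":
  Position 0: 'a' from first, 'f' from second => "af"
  Position 1: 'e' from first, 'g' from second => "eg"
  Position 2: 'e' from first, 'j' from second => "ej"
Result: afegej

afegej


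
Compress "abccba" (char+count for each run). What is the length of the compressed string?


Input: abccba
Runs:
  'a' x 1 => "a1"
  'b' x 1 => "b1"
  'c' x 2 => "c2"
  'b' x 1 => "b1"
  'a' x 1 => "a1"
Compressed: "a1b1c2b1a1"
Compressed length: 10

10


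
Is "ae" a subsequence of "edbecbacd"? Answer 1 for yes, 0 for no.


Check if "ae" is a subsequence of "edbecbacd"
Greedy scan:
  Position 0 ('e'): no match needed
  Position 1 ('d'): no match needed
  Position 2 ('b'): no match needed
  Position 3 ('e'): no match needed
  Position 4 ('c'): no match needed
  Position 5 ('b'): no match needed
  Position 6 ('a'): matches sub[0] = 'a'
  Position 7 ('c'): no match needed
  Position 8 ('d'): no match needed
Only matched 1/2 characters => not a subsequence

0


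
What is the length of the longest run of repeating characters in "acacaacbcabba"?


Input: "acacaacbcabba"
Scanning for longest run:
  Position 1 ('c'): new char, reset run to 1
  Position 2 ('a'): new char, reset run to 1
  Position 3 ('c'): new char, reset run to 1
  Position 4 ('a'): new char, reset run to 1
  Position 5 ('a'): continues run of 'a', length=2
  Position 6 ('c'): new char, reset run to 1
  Position 7 ('b'): new char, reset run to 1
  Position 8 ('c'): new char, reset run to 1
  Position 9 ('a'): new char, reset run to 1
  Position 10 ('b'): new char, reset run to 1
  Position 11 ('b'): continues run of 'b', length=2
  Position 12 ('a'): new char, reset run to 1
Longest run: 'a' with length 2

2


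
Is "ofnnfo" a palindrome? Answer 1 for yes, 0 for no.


Input: ofnnfo
Reversed: ofnnfo
  Compare pos 0 ('o') with pos 5 ('o'): match
  Compare pos 1 ('f') with pos 4 ('f'): match
  Compare pos 2 ('n') with pos 3 ('n'): match
Result: palindrome

1


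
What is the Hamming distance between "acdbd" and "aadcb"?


Comparing "acdbd" and "aadcb" position by position:
  Position 0: 'a' vs 'a' => same
  Position 1: 'c' vs 'a' => differ
  Position 2: 'd' vs 'd' => same
  Position 3: 'b' vs 'c' => differ
  Position 4: 'd' vs 'b' => differ
Total differences (Hamming distance): 3

3


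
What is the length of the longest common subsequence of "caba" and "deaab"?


LCS of "caba" and "deaab"
DP table:
           d    e    a    a    b
      0    0    0    0    0    0
  c   0    0    0    0    0    0
  a   0    0    0    1    1    1
  b   0    0    0    1    1    2
  a   0    0    0    1    2    2
LCS length = dp[4][5] = 2

2


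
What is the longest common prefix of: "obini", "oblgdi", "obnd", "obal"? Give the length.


Words: obini, oblgdi, obnd, obal
  Position 0: all 'o' => match
  Position 1: all 'b' => match
  Position 2: ('i', 'l', 'n', 'a') => mismatch, stop
LCP = "ob" (length 2)

2


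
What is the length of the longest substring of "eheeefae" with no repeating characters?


Input: "eheeefae"
Sliding window (track last position of each char):
  Position 0 ('e'): window [0,0] length 1 -- new best
  Position 1 ('h'): window [0,1] length 2 -- new best
  Position 2 ('e'): repeat (last at 0), move window start to 1
  Position 2 ('e'): window [1,2] length 2
  Position 3 ('e'): repeat (last at 2), move window start to 3
  Position 3 ('e'): window [3,3] length 1
  Position 4 ('e'): repeat (last at 3), move window start to 4
  Position 4 ('e'): window [4,4] length 1
  Position 5 ('f'): window [4,5] length 2
  Position 6 ('a'): window [4,6] length 3 -- new best
  Position 7 ('e'): repeat (last at 4), move window start to 5
  Position 7 ('e'): window [5,7] length 3
Longest substring with no repeats: "efa" with length 3

3


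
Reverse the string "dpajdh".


Input: dpajdh
Reading characters right to left:
  Position 5: 'h'
  Position 4: 'd'
  Position 3: 'j'
  Position 2: 'a'
  Position 1: 'p'
  Position 0: 'd'
Reversed: hdjapd

hdjapd


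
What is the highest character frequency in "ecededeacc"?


Input: ecededeacc
Character counts:
  'a': 1
  'c': 3
  'd': 2
  'e': 4
Maximum frequency: 4

4


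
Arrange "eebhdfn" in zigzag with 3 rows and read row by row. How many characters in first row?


Zigzag "eebhdfn" into 3 rows:
Placing characters:
  'e' => row 0
  'e' => row 1
  'b' => row 2
  'h' => row 1
  'd' => row 0
  'f' => row 1
  'n' => row 2
Rows:
  Row 0: "ed"
  Row 1: "ehf"
  Row 2: "bn"
First row length: 2

2


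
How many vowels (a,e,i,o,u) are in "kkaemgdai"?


Input: kkaemgdai
Checking each character:
  'k' at position 0: consonant
  'k' at position 1: consonant
  'a' at position 2: vowel (running total: 1)
  'e' at position 3: vowel (running total: 2)
  'm' at position 4: consonant
  'g' at position 5: consonant
  'd' at position 6: consonant
  'a' at position 7: vowel (running total: 3)
  'i' at position 8: vowel (running total: 4)
Total vowels: 4

4


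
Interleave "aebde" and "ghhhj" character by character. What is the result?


Interleaving "aebde" and "ghhhj":
  Position 0: 'a' from first, 'g' from second => "ag"
  Position 1: 'e' from first, 'h' from second => "eh"
  Position 2: 'b' from first, 'h' from second => "bh"
  Position 3: 'd' from first, 'h' from second => "dh"
  Position 4: 'e' from first, 'j' from second => "ej"
Result: agehbhdhej

agehbhdhej


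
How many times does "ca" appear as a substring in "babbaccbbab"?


Searching for "ca" in "babbaccbbab"
Scanning each position:
  Position 0: "ba" => no
  Position 1: "ab" => no
  Position 2: "bb" => no
  Position 3: "ba" => no
  Position 4: "ac" => no
  Position 5: "cc" => no
  Position 6: "cb" => no
  Position 7: "bb" => no
  Position 8: "ba" => no
  Position 9: "ab" => no
Total occurrences: 0

0


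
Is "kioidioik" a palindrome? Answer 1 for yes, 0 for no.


Input: kioidioik
Reversed: kioidioik
  Compare pos 0 ('k') with pos 8 ('k'): match
  Compare pos 1 ('i') with pos 7 ('i'): match
  Compare pos 2 ('o') with pos 6 ('o'): match
  Compare pos 3 ('i') with pos 5 ('i'): match
Result: palindrome

1


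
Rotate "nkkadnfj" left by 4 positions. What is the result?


Input: "nkkadnfj", rotate left by 4
First 4 characters: "nkka"
Remaining characters: "dnfj"
Concatenate remaining + first: "dnfj" + "nkka" = "dnfjnkka"

dnfjnkka


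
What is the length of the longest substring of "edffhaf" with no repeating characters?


Input: "edffhaf"
Sliding window (track last position of each char):
  Position 0 ('e'): window [0,0] length 1 -- new best
  Position 1 ('d'): window [0,1] length 2 -- new best
  Position 2 ('f'): window [0,2] length 3 -- new best
  Position 3 ('f'): repeat (last at 2), move window start to 3
  Position 3 ('f'): window [3,3] length 1
  Position 4 ('h'): window [3,4] length 2
  Position 5 ('a'): window [3,5] length 3
  Position 6 ('f'): repeat (last at 3), move window start to 4
  Position 6 ('f'): window [4,6] length 3
Longest substring with no repeats: "edf" with length 3

3


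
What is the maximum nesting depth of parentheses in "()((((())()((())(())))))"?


Input: "()((((())()((())(())))))"
Tracking depth:
  Position 0 '(': depth becomes 1
  Position 1 ')': depth becomes 0
  Position 2 '(': depth becomes 1
  Position 3 '(': depth becomes 2
  Position 4 '(': depth becomes 3
  Position 5 '(': depth becomes 4
  Position 6 '(': depth becomes 5
  Position 7 ')': depth becomes 4
  Position 8 ')': depth becomes 3
  Position 9 '(': depth becomes 4
  Position 10 ')': depth becomes 3
  Position 11 '(': depth becomes 4
  Position 12 '(': depth becomes 5
  Position 13 '(': depth becomes 6
  Position 14 ')': depth becomes 5
  Position 15 ')': depth becomes 4
  Position 16 '(': depth becomes 5
  Position 17 '(': depth becomes 6
  Position 18 ')': depth becomes 5
  Position 19 ')': depth becomes 4
  Position 20 ')': depth becomes 3
  Position 21 ')': depth becomes 2
  Position 22 ')': depth becomes 1
  Position 23 ')': depth becomes 0
Maximum depth reached: 6

6


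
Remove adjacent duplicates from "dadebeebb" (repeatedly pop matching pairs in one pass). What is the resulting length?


Input: dadebeebb
Stack-based adjacent duplicate removal:
  Read 'd': push. Stack: d
  Read 'a': push. Stack: da
  Read 'd': push. Stack: dad
  Read 'e': push. Stack: dade
  Read 'b': push. Stack: dadeb
  Read 'e': push. Stack: dadebe
  Read 'e': matches stack top 'e' => pop. Stack: dadeb
  Read 'b': matches stack top 'b' => pop. Stack: dade
  Read 'b': push. Stack: dadeb
Final stack: "dadeb" (length 5)

5


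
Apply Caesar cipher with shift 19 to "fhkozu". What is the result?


Caesar cipher: shift "fhkozu" by 19
  'f' (pos 5) + 19 = pos 24 = 'y'
  'h' (pos 7) + 19 = pos 0 = 'a'
  'k' (pos 10) + 19 = pos 3 = 'd'
  'o' (pos 14) + 19 = pos 7 = 'h'
  'z' (pos 25) + 19 = pos 18 = 's'
  'u' (pos 20) + 19 = pos 13 = 'n'
Result: yadhsn

yadhsn


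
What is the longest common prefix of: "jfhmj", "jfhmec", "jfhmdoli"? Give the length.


Words: jfhmj, jfhmec, jfhmdoli
  Position 0: all 'j' => match
  Position 1: all 'f' => match
  Position 2: all 'h' => match
  Position 3: all 'm' => match
  Position 4: ('j', 'e', 'd') => mismatch, stop
LCP = "jfhm" (length 4)

4


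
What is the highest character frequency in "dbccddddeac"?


Input: dbccddddeac
Character counts:
  'a': 1
  'b': 1
  'c': 3
  'd': 5
  'e': 1
Maximum frequency: 5

5


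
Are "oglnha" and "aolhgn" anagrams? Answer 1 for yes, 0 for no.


Strings: "oglnha", "aolhgn"
Sorted first:  aghlno
Sorted second: aghlno
Sorted forms match => anagrams

1


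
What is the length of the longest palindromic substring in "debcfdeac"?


Input: "debcfdeac"
Checking substrings for palindromes:
  No multi-char palindromic substrings found
Longest palindromic substring: "d" with length 1

1


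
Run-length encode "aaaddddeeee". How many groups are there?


Input: aaaddddeeee
Scanning for consecutive runs:
  Group 1: 'a' x 3 (positions 0-2)
  Group 2: 'd' x 4 (positions 3-6)
  Group 3: 'e' x 4 (positions 7-10)
Total groups: 3

3


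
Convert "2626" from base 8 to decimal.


Input: "2626" in base 8
Positional expansion:
  Digit '2' (value 2) x 8^3 = 1024
  Digit '6' (value 6) x 8^2 = 384
  Digit '2' (value 2) x 8^1 = 16
  Digit '6' (value 6) x 8^0 = 6
Sum = 1430

1430


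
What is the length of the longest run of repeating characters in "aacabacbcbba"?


Input: "aacabacbcbba"
Scanning for longest run:
  Position 1 ('a'): continues run of 'a', length=2
  Position 2 ('c'): new char, reset run to 1
  Position 3 ('a'): new char, reset run to 1
  Position 4 ('b'): new char, reset run to 1
  Position 5 ('a'): new char, reset run to 1
  Position 6 ('c'): new char, reset run to 1
  Position 7 ('b'): new char, reset run to 1
  Position 8 ('c'): new char, reset run to 1
  Position 9 ('b'): new char, reset run to 1
  Position 10 ('b'): continues run of 'b', length=2
  Position 11 ('a'): new char, reset run to 1
Longest run: 'a' with length 2

2


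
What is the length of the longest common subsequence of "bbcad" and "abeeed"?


LCS of "bbcad" and "abeeed"
DP table:
           a    b    e    e    e    d
      0    0    0    0    0    0    0
  b   0    0    1    1    1    1    1
  b   0    0    1    1    1    1    1
  c   0    0    1    1    1    1    1
  a   0    1    1    1    1    1    1
  d   0    1    1    1    1    1    2
LCS length = dp[5][6] = 2

2


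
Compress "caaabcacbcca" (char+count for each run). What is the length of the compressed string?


Input: caaabcacbcca
Runs:
  'c' x 1 => "c1"
  'a' x 3 => "a3"
  'b' x 1 => "b1"
  'c' x 1 => "c1"
  'a' x 1 => "a1"
  'c' x 1 => "c1"
  'b' x 1 => "b1"
  'c' x 2 => "c2"
  'a' x 1 => "a1"
Compressed: "c1a3b1c1a1c1b1c2a1"
Compressed length: 18

18


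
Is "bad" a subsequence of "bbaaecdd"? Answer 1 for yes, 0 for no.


Check if "bad" is a subsequence of "bbaaecdd"
Greedy scan:
  Position 0 ('b'): matches sub[0] = 'b'
  Position 1 ('b'): no match needed
  Position 2 ('a'): matches sub[1] = 'a'
  Position 3 ('a'): no match needed
  Position 4 ('e'): no match needed
  Position 5 ('c'): no match needed
  Position 6 ('d'): matches sub[2] = 'd'
  Position 7 ('d'): no match needed
All 3 characters matched => is a subsequence

1


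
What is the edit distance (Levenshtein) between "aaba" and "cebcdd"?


Computing edit distance: "aaba" -> "cebcdd"
DP table:
           c    e    b    c    d    d
      0    1    2    3    4    5    6
  a   1    1    2    3    4    5    6
  a   2    2    2    3    4    5    6
  b   3    3    3    2    3    4    5
  a   4    4    4    3    3    4    5
Edit distance = dp[4][6] = 5

5


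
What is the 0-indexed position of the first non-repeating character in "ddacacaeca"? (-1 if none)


Input: ddacacaeca
Character frequencies:
  'a': 4
  'c': 3
  'd': 2
  'e': 1
Scanning left to right for freq == 1:
  Position 0 ('d'): freq=2, skip
  Position 1 ('d'): freq=2, skip
  Position 2 ('a'): freq=4, skip
  Position 3 ('c'): freq=3, skip
  Position 4 ('a'): freq=4, skip
  Position 5 ('c'): freq=3, skip
  Position 6 ('a'): freq=4, skip
  Position 7 ('e'): unique! => answer = 7

7


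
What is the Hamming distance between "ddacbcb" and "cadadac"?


Comparing "ddacbcb" and "cadadac" position by position:
  Position 0: 'd' vs 'c' => differ
  Position 1: 'd' vs 'a' => differ
  Position 2: 'a' vs 'd' => differ
  Position 3: 'c' vs 'a' => differ
  Position 4: 'b' vs 'd' => differ
  Position 5: 'c' vs 'a' => differ
  Position 6: 'b' vs 'c' => differ
Total differences (Hamming distance): 7

7


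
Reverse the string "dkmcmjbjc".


Input: dkmcmjbjc
Reading characters right to left:
  Position 8: 'c'
  Position 7: 'j'
  Position 6: 'b'
  Position 5: 'j'
  Position 4: 'm'
  Position 3: 'c'
  Position 2: 'm'
  Position 1: 'k'
  Position 0: 'd'
Reversed: cjbjmcmkd

cjbjmcmkd


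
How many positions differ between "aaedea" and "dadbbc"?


Comparing "aaedea" and "dadbbc" position by position:
  Position 0: 'a' vs 'd' => DIFFER
  Position 1: 'a' vs 'a' => same
  Position 2: 'e' vs 'd' => DIFFER
  Position 3: 'd' vs 'b' => DIFFER
  Position 4: 'e' vs 'b' => DIFFER
  Position 5: 'a' vs 'c' => DIFFER
Positions that differ: 5

5


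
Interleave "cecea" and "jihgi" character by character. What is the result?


Interleaving "cecea" and "jihgi":
  Position 0: 'c' from first, 'j' from second => "cj"
  Position 1: 'e' from first, 'i' from second => "ei"
  Position 2: 'c' from first, 'h' from second => "ch"
  Position 3: 'e' from first, 'g' from second => "eg"
  Position 4: 'a' from first, 'i' from second => "ai"
Result: cjeichegai

cjeichegai


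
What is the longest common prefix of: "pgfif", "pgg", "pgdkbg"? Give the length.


Words: pgfif, pgg, pgdkbg
  Position 0: all 'p' => match
  Position 1: all 'g' => match
  Position 2: ('f', 'g', 'd') => mismatch, stop
LCP = "pg" (length 2)

2


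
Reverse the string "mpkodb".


Input: mpkodb
Reading characters right to left:
  Position 5: 'b'
  Position 4: 'd'
  Position 3: 'o'
  Position 2: 'k'
  Position 1: 'p'
  Position 0: 'm'
Reversed: bdokpm

bdokpm


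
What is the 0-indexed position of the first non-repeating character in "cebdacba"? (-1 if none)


Input: cebdacba
Character frequencies:
  'a': 2
  'b': 2
  'c': 2
  'd': 1
  'e': 1
Scanning left to right for freq == 1:
  Position 0 ('c'): freq=2, skip
  Position 1 ('e'): unique! => answer = 1

1


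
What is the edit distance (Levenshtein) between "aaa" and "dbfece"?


Computing edit distance: "aaa" -> "dbfece"
DP table:
           d    b    f    e    c    e
      0    1    2    3    4    5    6
  a   1    1    2    3    4    5    6
  a   2    2    2    3    4    5    6
  a   3    3    3    3    4    5    6
Edit distance = dp[3][6] = 6

6


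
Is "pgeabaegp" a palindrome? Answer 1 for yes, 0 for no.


Input: pgeabaegp
Reversed: pgeabaegp
  Compare pos 0 ('p') with pos 8 ('p'): match
  Compare pos 1 ('g') with pos 7 ('g'): match
  Compare pos 2 ('e') with pos 6 ('e'): match
  Compare pos 3 ('a') with pos 5 ('a'): match
Result: palindrome

1


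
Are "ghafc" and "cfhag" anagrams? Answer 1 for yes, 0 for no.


Strings: "ghafc", "cfhag"
Sorted first:  acfgh
Sorted second: acfgh
Sorted forms match => anagrams

1


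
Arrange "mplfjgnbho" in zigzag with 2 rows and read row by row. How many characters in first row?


Zigzag "mplfjgnbho" into 2 rows:
Placing characters:
  'm' => row 0
  'p' => row 1
  'l' => row 0
  'f' => row 1
  'j' => row 0
  'g' => row 1
  'n' => row 0
  'b' => row 1
  'h' => row 0
  'o' => row 1
Rows:
  Row 0: "mljnh"
  Row 1: "pfgbo"
First row length: 5

5


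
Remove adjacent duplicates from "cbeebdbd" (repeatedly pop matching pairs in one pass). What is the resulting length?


Input: cbeebdbd
Stack-based adjacent duplicate removal:
  Read 'c': push. Stack: c
  Read 'b': push. Stack: cb
  Read 'e': push. Stack: cbe
  Read 'e': matches stack top 'e' => pop. Stack: cb
  Read 'b': matches stack top 'b' => pop. Stack: c
  Read 'd': push. Stack: cd
  Read 'b': push. Stack: cdb
  Read 'd': push. Stack: cdbd
Final stack: "cdbd" (length 4)

4


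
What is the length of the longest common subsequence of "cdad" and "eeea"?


LCS of "cdad" and "eeea"
DP table:
           e    e    e    a
      0    0    0    0    0
  c   0    0    0    0    0
  d   0    0    0    0    0
  a   0    0    0    0    1
  d   0    0    0    0    1
LCS length = dp[4][4] = 1

1


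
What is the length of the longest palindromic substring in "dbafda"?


Input: "dbafda"
Checking substrings for palindromes:
  No multi-char palindromic substrings found
Longest palindromic substring: "d" with length 1

1


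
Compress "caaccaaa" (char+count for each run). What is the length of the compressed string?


Input: caaccaaa
Runs:
  'c' x 1 => "c1"
  'a' x 2 => "a2"
  'c' x 2 => "c2"
  'a' x 3 => "a3"
Compressed: "c1a2c2a3"
Compressed length: 8

8


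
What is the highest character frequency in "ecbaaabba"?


Input: ecbaaabba
Character counts:
  'a': 4
  'b': 3
  'c': 1
  'e': 1
Maximum frequency: 4

4


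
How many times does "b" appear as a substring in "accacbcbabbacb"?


Searching for "b" in "accacbcbabbacb"
Scanning each position:
  Position 0: "a" => no
  Position 1: "c" => no
  Position 2: "c" => no
  Position 3: "a" => no
  Position 4: "c" => no
  Position 5: "b" => MATCH
  Position 6: "c" => no
  Position 7: "b" => MATCH
  Position 8: "a" => no
  Position 9: "b" => MATCH
  Position 10: "b" => MATCH
  Position 11: "a" => no
  Position 12: "c" => no
  Position 13: "b" => MATCH
Total occurrences: 5

5


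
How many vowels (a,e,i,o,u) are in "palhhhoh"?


Input: palhhhoh
Checking each character:
  'p' at position 0: consonant
  'a' at position 1: vowel (running total: 1)
  'l' at position 2: consonant
  'h' at position 3: consonant
  'h' at position 4: consonant
  'h' at position 5: consonant
  'o' at position 6: vowel (running total: 2)
  'h' at position 7: consonant
Total vowels: 2

2


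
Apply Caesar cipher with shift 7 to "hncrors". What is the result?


Caesar cipher: shift "hncrors" by 7
  'h' (pos 7) + 7 = pos 14 = 'o'
  'n' (pos 13) + 7 = pos 20 = 'u'
  'c' (pos 2) + 7 = pos 9 = 'j'
  'r' (pos 17) + 7 = pos 24 = 'y'
  'o' (pos 14) + 7 = pos 21 = 'v'
  'r' (pos 17) + 7 = pos 24 = 'y'
  's' (pos 18) + 7 = pos 25 = 'z'
Result: oujyvyz

oujyvyz


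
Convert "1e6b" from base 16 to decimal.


Input: "1e6b" in base 16
Positional expansion:
  Digit '1' (value 1) x 16^3 = 4096
  Digit 'e' (value 14) x 16^2 = 3584
  Digit '6' (value 6) x 16^1 = 96
  Digit 'b' (value 11) x 16^0 = 11
Sum = 7787

7787


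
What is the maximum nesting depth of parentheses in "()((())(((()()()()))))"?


Input: "()((())(((()()()()))))"
Tracking depth:
  Position 0 '(': depth becomes 1
  Position 1 ')': depth becomes 0
  Position 2 '(': depth becomes 1
  Position 3 '(': depth becomes 2
  Position 4 '(': depth becomes 3
  Position 5 ')': depth becomes 2
  Position 6 ')': depth becomes 1
  Position 7 '(': depth becomes 2
  Position 8 '(': depth becomes 3
  Position 9 '(': depth becomes 4
  Position 10 '(': depth becomes 5
  Position 11 ')': depth becomes 4
  Position 12 '(': depth becomes 5
  Position 13 ')': depth becomes 4
  Position 14 '(': depth becomes 5
  Position 15 ')': depth becomes 4
  Position 16 '(': depth becomes 5
  Position 17 ')': depth becomes 4
  Position 18 ')': depth becomes 3
  Position 19 ')': depth becomes 2
  Position 20 ')': depth becomes 1
  Position 21 ')': depth becomes 0
Maximum depth reached: 5

5


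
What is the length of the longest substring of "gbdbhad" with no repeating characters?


Input: "gbdbhad"
Sliding window (track last position of each char):
  Position 0 ('g'): window [0,0] length 1 -- new best
  Position 1 ('b'): window [0,1] length 2 -- new best
  Position 2 ('d'): window [0,2] length 3 -- new best
  Position 3 ('b'): repeat (last at 1), move window start to 2
  Position 3 ('b'): window [2,3] length 2
  Position 4 ('h'): window [2,4] length 3
  Position 5 ('a'): window [2,5] length 4 -- new best
  Position 6 ('d'): repeat (last at 2), move window start to 3
  Position 6 ('d'): window [3,6] length 4
Longest substring with no repeats: "dbha" with length 4

4


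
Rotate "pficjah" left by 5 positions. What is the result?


Input: "pficjah", rotate left by 5
First 5 characters: "pficj"
Remaining characters: "ah"
Concatenate remaining + first: "ah" + "pficj" = "ahpficj"

ahpficj


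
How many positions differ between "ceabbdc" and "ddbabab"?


Comparing "ceabbdc" and "ddbabab" position by position:
  Position 0: 'c' vs 'd' => DIFFER
  Position 1: 'e' vs 'd' => DIFFER
  Position 2: 'a' vs 'b' => DIFFER
  Position 3: 'b' vs 'a' => DIFFER
  Position 4: 'b' vs 'b' => same
  Position 5: 'd' vs 'a' => DIFFER
  Position 6: 'c' vs 'b' => DIFFER
Positions that differ: 6

6


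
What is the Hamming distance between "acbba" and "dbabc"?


Comparing "acbba" and "dbabc" position by position:
  Position 0: 'a' vs 'd' => differ
  Position 1: 'c' vs 'b' => differ
  Position 2: 'b' vs 'a' => differ
  Position 3: 'b' vs 'b' => same
  Position 4: 'a' vs 'c' => differ
Total differences (Hamming distance): 4

4


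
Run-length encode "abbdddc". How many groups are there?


Input: abbdddc
Scanning for consecutive runs:
  Group 1: 'a' x 1 (positions 0-0)
  Group 2: 'b' x 2 (positions 1-2)
  Group 3: 'd' x 3 (positions 3-5)
  Group 4: 'c' x 1 (positions 6-6)
Total groups: 4

4


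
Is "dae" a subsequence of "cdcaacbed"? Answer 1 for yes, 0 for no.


Check if "dae" is a subsequence of "cdcaacbed"
Greedy scan:
  Position 0 ('c'): no match needed
  Position 1 ('d'): matches sub[0] = 'd'
  Position 2 ('c'): no match needed
  Position 3 ('a'): matches sub[1] = 'a'
  Position 4 ('a'): no match needed
  Position 5 ('c'): no match needed
  Position 6 ('b'): no match needed
  Position 7 ('e'): matches sub[2] = 'e'
  Position 8 ('d'): no match needed
All 3 characters matched => is a subsequence

1


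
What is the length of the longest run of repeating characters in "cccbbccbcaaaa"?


Input: "cccbbccbcaaaa"
Scanning for longest run:
  Position 1 ('c'): continues run of 'c', length=2
  Position 2 ('c'): continues run of 'c', length=3
  Position 3 ('b'): new char, reset run to 1
  Position 4 ('b'): continues run of 'b', length=2
  Position 5 ('c'): new char, reset run to 1
  Position 6 ('c'): continues run of 'c', length=2
  Position 7 ('b'): new char, reset run to 1
  Position 8 ('c'): new char, reset run to 1
  Position 9 ('a'): new char, reset run to 1
  Position 10 ('a'): continues run of 'a', length=2
  Position 11 ('a'): continues run of 'a', length=3
  Position 12 ('a'): continues run of 'a', length=4
Longest run: 'a' with length 4

4


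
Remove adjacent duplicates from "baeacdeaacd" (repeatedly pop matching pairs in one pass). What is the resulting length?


Input: baeacdeaacd
Stack-based adjacent duplicate removal:
  Read 'b': push. Stack: b
  Read 'a': push. Stack: ba
  Read 'e': push. Stack: bae
  Read 'a': push. Stack: baea
  Read 'c': push. Stack: baeac
  Read 'd': push. Stack: baeacd
  Read 'e': push. Stack: baeacde
  Read 'a': push. Stack: baeacdea
  Read 'a': matches stack top 'a' => pop. Stack: baeacde
  Read 'c': push. Stack: baeacdec
  Read 'd': push. Stack: baeacdecd
Final stack: "baeacdecd" (length 9)

9


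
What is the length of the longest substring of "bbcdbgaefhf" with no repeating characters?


Input: "bbcdbgaefhf"
Sliding window (track last position of each char):
  Position 0 ('b'): window [0,0] length 1 -- new best
  Position 1 ('b'): repeat (last at 0), move window start to 1
  Position 1 ('b'): window [1,1] length 1
  Position 2 ('c'): window [1,2] length 2 -- new best
  Position 3 ('d'): window [1,3] length 3 -- new best
  Position 4 ('b'): repeat (last at 1), move window start to 2
  Position 4 ('b'): window [2,4] length 3
  Position 5 ('g'): window [2,5] length 4 -- new best
  Position 6 ('a'): window [2,6] length 5 -- new best
  Position 7 ('e'): window [2,7] length 6 -- new best
  Position 8 ('f'): window [2,8] length 7 -- new best
  Position 9 ('h'): window [2,9] length 8 -- new best
  Position 10 ('f'): repeat (last at 8), move window start to 9
  Position 10 ('f'): window [9,10] length 2
Longest substring with no repeats: "cdbgaefh" with length 8

8


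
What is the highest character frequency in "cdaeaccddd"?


Input: cdaeaccddd
Character counts:
  'a': 2
  'c': 3
  'd': 4
  'e': 1
Maximum frequency: 4

4


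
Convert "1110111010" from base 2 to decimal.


Input: "1110111010" in base 2
Positional expansion:
  Digit '1' (value 1) x 2^9 = 512
  Digit '1' (value 1) x 2^8 = 256
  Digit '1' (value 1) x 2^7 = 128
  Digit '0' (value 0) x 2^6 = 0
  Digit '1' (value 1) x 2^5 = 32
  Digit '1' (value 1) x 2^4 = 16
  Digit '1' (value 1) x 2^3 = 8
  Digit '0' (value 0) x 2^2 = 0
  Digit '1' (value 1) x 2^1 = 2
  Digit '0' (value 0) x 2^0 = 0
Sum = 954

954


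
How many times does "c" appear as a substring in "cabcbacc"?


Searching for "c" in "cabcbacc"
Scanning each position:
  Position 0: "c" => MATCH
  Position 1: "a" => no
  Position 2: "b" => no
  Position 3: "c" => MATCH
  Position 4: "b" => no
  Position 5: "a" => no
  Position 6: "c" => MATCH
  Position 7: "c" => MATCH
Total occurrences: 4

4


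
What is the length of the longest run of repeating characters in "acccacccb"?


Input: "acccacccb"
Scanning for longest run:
  Position 1 ('c'): new char, reset run to 1
  Position 2 ('c'): continues run of 'c', length=2
  Position 3 ('c'): continues run of 'c', length=3
  Position 4 ('a'): new char, reset run to 1
  Position 5 ('c'): new char, reset run to 1
  Position 6 ('c'): continues run of 'c', length=2
  Position 7 ('c'): continues run of 'c', length=3
  Position 8 ('b'): new char, reset run to 1
Longest run: 'c' with length 3

3


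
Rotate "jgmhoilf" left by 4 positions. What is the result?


Input: "jgmhoilf", rotate left by 4
First 4 characters: "jgmh"
Remaining characters: "oilf"
Concatenate remaining + first: "oilf" + "jgmh" = "oilfjgmh"

oilfjgmh


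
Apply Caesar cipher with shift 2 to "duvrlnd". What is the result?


Caesar cipher: shift "duvrlnd" by 2
  'd' (pos 3) + 2 = pos 5 = 'f'
  'u' (pos 20) + 2 = pos 22 = 'w'
  'v' (pos 21) + 2 = pos 23 = 'x'
  'r' (pos 17) + 2 = pos 19 = 't'
  'l' (pos 11) + 2 = pos 13 = 'n'
  'n' (pos 13) + 2 = pos 15 = 'p'
  'd' (pos 3) + 2 = pos 5 = 'f'
Result: fwxtnpf

fwxtnpf


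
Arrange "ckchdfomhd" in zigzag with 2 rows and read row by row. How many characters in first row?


Zigzag "ckchdfomhd" into 2 rows:
Placing characters:
  'c' => row 0
  'k' => row 1
  'c' => row 0
  'h' => row 1
  'd' => row 0
  'f' => row 1
  'o' => row 0
  'm' => row 1
  'h' => row 0
  'd' => row 1
Rows:
  Row 0: "ccdoh"
  Row 1: "khfmd"
First row length: 5

5


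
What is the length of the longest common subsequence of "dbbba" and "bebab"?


LCS of "dbbba" and "bebab"
DP table:
           b    e    b    a    b
      0    0    0    0    0    0
  d   0    0    0    0    0    0
  b   0    1    1    1    1    1
  b   0    1    1    2    2    2
  b   0    1    1    2    2    3
  a   0    1    1    2    3    3
LCS length = dp[5][5] = 3

3


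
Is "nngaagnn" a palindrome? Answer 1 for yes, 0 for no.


Input: nngaagnn
Reversed: nngaagnn
  Compare pos 0 ('n') with pos 7 ('n'): match
  Compare pos 1 ('n') with pos 6 ('n'): match
  Compare pos 2 ('g') with pos 5 ('g'): match
  Compare pos 3 ('a') with pos 4 ('a'): match
Result: palindrome

1


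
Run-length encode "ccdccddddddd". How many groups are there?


Input: ccdccddddddd
Scanning for consecutive runs:
  Group 1: 'c' x 2 (positions 0-1)
  Group 2: 'd' x 1 (positions 2-2)
  Group 3: 'c' x 2 (positions 3-4)
  Group 4: 'd' x 7 (positions 5-11)
Total groups: 4

4


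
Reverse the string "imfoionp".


Input: imfoionp
Reading characters right to left:
  Position 7: 'p'
  Position 6: 'n'
  Position 5: 'o'
  Position 4: 'i'
  Position 3: 'o'
  Position 2: 'f'
  Position 1: 'm'
  Position 0: 'i'
Reversed: pnoiofmi

pnoiofmi


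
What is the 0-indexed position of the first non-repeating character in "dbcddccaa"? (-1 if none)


Input: dbcddccaa
Character frequencies:
  'a': 2
  'b': 1
  'c': 3
  'd': 3
Scanning left to right for freq == 1:
  Position 0 ('d'): freq=3, skip
  Position 1 ('b'): unique! => answer = 1

1
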